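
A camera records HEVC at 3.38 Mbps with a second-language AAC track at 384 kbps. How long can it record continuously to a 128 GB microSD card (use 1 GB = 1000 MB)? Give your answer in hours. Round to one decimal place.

75.6 hours

Audio: 384 kbps = 0.384 Mbps.
Total bitrate: 3.38 + 0.384 = 3.764 Mbps.
Capacity: 128 GB = 1,024,000 Mb.
Recording time: 1,024,000 / 3.764 = 272,051 s ≈ 75.6 hours.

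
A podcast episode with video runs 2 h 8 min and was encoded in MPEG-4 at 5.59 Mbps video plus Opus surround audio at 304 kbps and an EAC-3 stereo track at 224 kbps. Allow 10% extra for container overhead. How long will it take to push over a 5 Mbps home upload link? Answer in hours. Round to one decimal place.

2.9 hours

2 h 8 min = 128 min = 7680 s
Audio total: 304 + 224 = 528 kbps = 0.528 Mbps.
Total bitrate: 6.118 Mbps.
File: 6.118 Mbps × 7680 s = 46986.2 Mb.
With 10% container overhead: ×1.10. → 51684.9 Mb.
At 5 Mbps: 51684.9 / 5 = 10337.0 s ≈ 2.87 hours.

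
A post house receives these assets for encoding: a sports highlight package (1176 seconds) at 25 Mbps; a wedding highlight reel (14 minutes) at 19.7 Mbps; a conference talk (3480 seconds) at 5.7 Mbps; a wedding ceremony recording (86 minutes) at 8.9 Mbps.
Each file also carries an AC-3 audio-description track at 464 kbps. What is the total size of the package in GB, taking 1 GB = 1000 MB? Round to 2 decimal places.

14.58 GB

Audio: 464 kbps = 0.464 Mbps.
sports highlight package: 25.464 Mbps × 1176 s = 29945.7 Mb
wedding highlight reel: 20.164 Mbps × 840 s = 16937.8 Mb
conference talk: 6.164 Mbps × 3480 s = 21450.7 Mb
wedding ceremony recording: 9.364 Mbps × 5160 s = 48318.2 Mb
Total: 116652.4 Mb = 14581.5 MB.
= 14.58 GB.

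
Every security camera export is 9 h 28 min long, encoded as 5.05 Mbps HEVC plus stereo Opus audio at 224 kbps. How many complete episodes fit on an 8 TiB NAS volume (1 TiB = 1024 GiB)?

391

9 h 28 min = 568 min = 34080 s
Audio: 224 kbps = 0.224 Mbps.
Total bitrate: 5.274 Mbps.
Per item: 5.274 Mbps × 34080 s = 179,738 Mb = 22,467 MB.
Capacity: 8 TiB = 70,368,744 Mb; 391.51 items → 391 complete.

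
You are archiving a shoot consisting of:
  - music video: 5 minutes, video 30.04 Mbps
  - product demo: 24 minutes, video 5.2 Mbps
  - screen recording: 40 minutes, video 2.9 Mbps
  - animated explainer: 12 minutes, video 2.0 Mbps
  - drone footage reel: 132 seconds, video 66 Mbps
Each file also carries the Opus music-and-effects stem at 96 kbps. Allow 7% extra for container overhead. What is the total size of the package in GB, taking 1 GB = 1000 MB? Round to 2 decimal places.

4.56 GB

Audio: 96 kbps = 0.096 Mbps.
music video: 30.136 Mbps × 300 s × 1.07 = 9673.7 Mb
product demo: 5.296 Mbps × 1440 s × 1.07 = 8160.1 Mb
screen recording: 2.996 Mbps × 2400 s × 1.07 = 7693.7 Mb
animated explainer: 2.096 Mbps × 720 s × 1.07 = 1614.8 Mb
drone footage reel: 66.096 Mbps × 132 s × 1.07 = 9335.4 Mb
Total: 36477.6 Mb = 4559.7 MB.
= 4.560 GB.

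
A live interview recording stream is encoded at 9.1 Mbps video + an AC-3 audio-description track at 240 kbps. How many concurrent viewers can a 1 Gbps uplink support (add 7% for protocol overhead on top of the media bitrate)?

100

Audio: 240 kbps = 0.240 Mbps.
Per-viewer media rate: 9.340 Mbps.
On the wire with 7% overhead: 9.994 Mbps.
1 Gbps = 1,000 Mbps; 1,000 / 9.994 = 100.06 → 100 viewers.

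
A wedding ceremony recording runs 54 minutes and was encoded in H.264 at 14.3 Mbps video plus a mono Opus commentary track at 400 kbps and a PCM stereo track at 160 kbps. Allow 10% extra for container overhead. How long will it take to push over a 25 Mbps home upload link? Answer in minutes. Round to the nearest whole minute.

54 min = 3240 s
Audio total: 400 + 160 = 560 kbps = 0.560 Mbps.
Total bitrate: 14.860 Mbps.
File: 14.860 Mbps × 3240 s = 48146.4 Mb.
With 10% container overhead: ×1.10. → 52961.0 Mb.
At 25 Mbps: 52961.0 / 25 = 2118.4 s ≈ 35.3 minutes.

35 minutes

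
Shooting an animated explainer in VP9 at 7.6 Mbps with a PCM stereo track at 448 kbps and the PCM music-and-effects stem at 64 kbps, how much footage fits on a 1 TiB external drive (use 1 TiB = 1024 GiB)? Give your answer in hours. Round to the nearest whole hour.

Audio total: 448 + 64 = 512 kbps = 0.512 Mbps.
Total bitrate: 7.6 + 0.512 = 8.112 Mbps.
Capacity: 1 TiB = 8,796,093 Mb.
Recording time: 8,796,093 / 8.112 = 1,084,331 s ≈ 301 hours.

301 hours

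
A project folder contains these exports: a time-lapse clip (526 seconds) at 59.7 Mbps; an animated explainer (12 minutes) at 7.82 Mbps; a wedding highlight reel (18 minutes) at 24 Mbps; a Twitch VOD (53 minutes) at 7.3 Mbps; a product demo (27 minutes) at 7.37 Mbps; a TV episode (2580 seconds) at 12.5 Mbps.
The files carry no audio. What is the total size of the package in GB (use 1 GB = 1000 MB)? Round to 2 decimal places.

16.29 GB

time-lapse clip: 59.700 Mbps × 526 s = 31402.2 Mb
animated explainer: 7.820 Mbps × 720 s = 5630.4 Mb
wedding highlight reel: 24.000 Mbps × 1080 s = 25920.0 Mb
Twitch VOD: 7.300 Mbps × 3180 s = 23214.0 Mb
product demo: 7.370 Mbps × 1620 s = 11939.4 Mb
TV episode: 12.500 Mbps × 2580 s = 32250.0 Mb
Total: 130356.0 Mb = 16294.5 MB.
= 16.29 GB.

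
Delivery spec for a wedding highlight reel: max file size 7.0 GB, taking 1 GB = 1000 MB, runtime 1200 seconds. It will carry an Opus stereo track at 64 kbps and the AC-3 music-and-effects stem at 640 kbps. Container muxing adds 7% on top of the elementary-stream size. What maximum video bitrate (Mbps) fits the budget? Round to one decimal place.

Budget: 7.0 GB = 56000.0 Mb.
Stream payload after overhead: 56000.0 / 1.07 = 52336.4 Mb.
Total bitrate budget: 52336.4 Mb / 1200 s = 43.614 Mbps.
Audio total: 64 + 640 = 704 kbps = 0.704 Mbps.
Video: 43.614 − 0.704 = 42.910 Mbps.

42.9 Mbps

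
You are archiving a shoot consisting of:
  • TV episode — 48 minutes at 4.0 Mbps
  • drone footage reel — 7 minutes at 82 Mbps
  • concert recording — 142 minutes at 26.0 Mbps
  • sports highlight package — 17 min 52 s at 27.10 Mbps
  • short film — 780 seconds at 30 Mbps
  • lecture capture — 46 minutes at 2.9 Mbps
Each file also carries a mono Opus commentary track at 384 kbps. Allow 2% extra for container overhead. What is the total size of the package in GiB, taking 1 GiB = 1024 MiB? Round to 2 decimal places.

Audio: 384 kbps = 0.384 Mbps.
TV episode: 4.384 Mbps × 2880 s × 1.02 = 12878.4 Mb
drone footage reel: 82.384 Mbps × 420 s × 1.02 = 35293.3 Mb
concert recording: 26.384 Mbps × 8520 s × 1.02 = 229287.5 Mb
sports highlight package: 27.484 Mbps × 1072 s × 1.02 = 30052.1 Mb
short film: 30.384 Mbps × 780 s × 1.02 = 24173.5 Mb
lecture capture: 3.284 Mbps × 2760 s × 1.02 = 9245.1 Mb
Total: 340930.0 Mb = 42616.2 MB.
= 39.69 GiB.

39.69 GiB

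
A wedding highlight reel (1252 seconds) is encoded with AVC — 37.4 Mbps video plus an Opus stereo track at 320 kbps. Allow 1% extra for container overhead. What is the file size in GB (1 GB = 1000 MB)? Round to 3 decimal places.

Audio: 320 kbps = 0.320 Mbps.
Total bitrate: 37.4 + 0.320 = 37.720 Mbps.
Stream data: 37.720 Mbps × 1252 s = 47225.4 Mb.
With 1% container overhead: ×1.01.
47,698 Mb ÷ 8 = 5,962 MB → 5.962 GB.

5.962 GB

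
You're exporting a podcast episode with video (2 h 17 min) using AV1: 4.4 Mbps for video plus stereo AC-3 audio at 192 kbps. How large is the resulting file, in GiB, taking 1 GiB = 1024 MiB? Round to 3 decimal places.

4.394 GiB

2 h 17 min = 137 min = 8220 s
Audio: 192 kbps = 0.192 Mbps.
Total bitrate: 4.4 + 0.192 = 4.592 Mbps.
Stream data: 4.592 Mbps × 8220 s = 37746.2 Mb.
37,746 Mb = 4,718,280,000 bytes ÷ 1,073,741,824 = 4.394 GiB.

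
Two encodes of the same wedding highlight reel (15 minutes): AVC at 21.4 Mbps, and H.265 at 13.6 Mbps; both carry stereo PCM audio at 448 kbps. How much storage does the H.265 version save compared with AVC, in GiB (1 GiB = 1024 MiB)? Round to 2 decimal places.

15 min = 900 s
Audio: 448 kbps = 0.448 Mbps.
AVC: 21.848 Mbps × 900 s = 19663.2 Mb = 2.289 GiB.
H.265: 14.048 Mbps × 900 s = 12643.2 Mb = 1.472 GiB.
Saving: 2.289 − 1.472 = 0.817 GiB.

0.82 GiB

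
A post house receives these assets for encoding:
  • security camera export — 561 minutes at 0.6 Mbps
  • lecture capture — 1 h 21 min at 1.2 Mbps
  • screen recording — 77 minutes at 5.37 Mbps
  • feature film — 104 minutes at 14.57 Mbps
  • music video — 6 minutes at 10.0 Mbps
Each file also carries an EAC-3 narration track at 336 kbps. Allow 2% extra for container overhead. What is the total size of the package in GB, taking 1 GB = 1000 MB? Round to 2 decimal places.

20.66 GB

Audio: 336 kbps = 0.336 Mbps.
security camera export: 0.936 Mbps × 33660 s × 1.02 = 32135.9 Mb
lecture capture: 1.536 Mbps × 4860 s × 1.02 = 7614.3 Mb
screen recording: 5.706 Mbps × 4620 s × 1.02 = 26889.0 Mb
feature film: 14.906 Mbps × 6240 s × 1.02 = 94873.7 Mb
music video: 10.336 Mbps × 360 s × 1.02 = 3795.4 Mb
Total: 165308.2 Mb = 20663.5 MB.
= 20.66 GB.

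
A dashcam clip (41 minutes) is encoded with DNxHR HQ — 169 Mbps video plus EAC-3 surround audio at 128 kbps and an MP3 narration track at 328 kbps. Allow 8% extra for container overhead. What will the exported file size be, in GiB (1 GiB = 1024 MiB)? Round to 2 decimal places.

41 min = 2460 s
Audio total: 128 + 328 = 456 kbps = 0.456 Mbps.
Total bitrate: 169 + 0.456 = 169.456 Mbps.
Stream data: 169.456 Mbps × 2460 s = 416861.8 Mb.
With 8% container overhead: ×1.08.
450,211 Mb = 56,276,337,600 bytes ÷ 1,073,741,824 = 52.41 GiB.

52.41 GiB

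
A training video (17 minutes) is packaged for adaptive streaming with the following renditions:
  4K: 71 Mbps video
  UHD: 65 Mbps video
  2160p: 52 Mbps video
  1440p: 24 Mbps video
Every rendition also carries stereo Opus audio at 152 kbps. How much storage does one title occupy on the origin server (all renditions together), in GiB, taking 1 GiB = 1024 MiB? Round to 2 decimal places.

17 min = 1020 s
Audio: 152 kbps = 0.152 Mbps.
Sum of rendition bitrates: (71+0.152) + (65+0.152) + (52+0.152) + (24+0.152) = 212.608 Mbps.
× 1020 s = 216,860 Mb = 27,108 MB = 25.25 GiB.

25.25 GiB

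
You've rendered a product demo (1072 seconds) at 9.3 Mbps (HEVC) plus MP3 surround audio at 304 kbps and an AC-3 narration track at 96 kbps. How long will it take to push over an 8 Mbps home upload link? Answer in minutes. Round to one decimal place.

21.7 minutes

Audio total: 304 + 96 = 400 kbps = 0.400 Mbps.
Total bitrate: 9.700 Mbps.
File: 9.700 Mbps × 1072 s = 10398.4 Mb.
At 8 Mbps: 10398.4 / 8 = 1299.8 s ≈ 21.7 minutes.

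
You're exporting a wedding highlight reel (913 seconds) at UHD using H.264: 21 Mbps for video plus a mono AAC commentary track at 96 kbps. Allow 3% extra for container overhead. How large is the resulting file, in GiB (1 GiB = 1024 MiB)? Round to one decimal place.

2.3 GiB

Audio: 96 kbps = 0.096 Mbps.
Total bitrate: 21 + 0.096 = 21.096 Mbps.
Stream data: 21.096 Mbps × 913 s = 19260.6 Mb.
With 3% container overhead: ×1.03.
19,838 Mb = 2,479,808,430 bytes ÷ 1,073,741,824 = 2.310 GiB.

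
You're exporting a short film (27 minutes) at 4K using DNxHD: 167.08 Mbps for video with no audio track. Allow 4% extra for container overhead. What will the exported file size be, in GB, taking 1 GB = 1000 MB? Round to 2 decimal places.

35.19 GB

27 min = 1620 s
Total bitrate: 167.08 Mbps.
Stream data: 167.080 Mbps × 1620 s = 270669.6 Mb.
With 4% container overhead: ×1.04.
281,496 Mb ÷ 8 = 35,187 MB → 35.19 GB.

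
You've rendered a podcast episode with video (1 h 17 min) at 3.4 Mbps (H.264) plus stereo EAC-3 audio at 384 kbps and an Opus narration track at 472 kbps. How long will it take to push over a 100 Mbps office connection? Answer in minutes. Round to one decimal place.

3.3 minutes

1 h 17 min = 77 min = 4620 s
Audio total: 384 + 472 = 856 kbps = 0.856 Mbps.
Total bitrate: 4.256 Mbps.
File: 4.256 Mbps × 4620 s = 19662.7 Mb.
At 100 Mbps: 19662.7 / 100 = 196.6 s ≈ 3.28 minutes.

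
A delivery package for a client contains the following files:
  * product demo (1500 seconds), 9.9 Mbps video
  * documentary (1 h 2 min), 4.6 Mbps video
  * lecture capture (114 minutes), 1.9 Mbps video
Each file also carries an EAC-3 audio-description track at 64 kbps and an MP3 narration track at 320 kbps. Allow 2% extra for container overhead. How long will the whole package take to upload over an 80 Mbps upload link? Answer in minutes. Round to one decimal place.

Audio total: 64 + 320 = 384 kbps = 0.384 Mbps.
product demo: 10.284 Mbps × 1500 s × 1.02 = 15734.5 Mb
documentary: 4.984 Mbps × 3720 s × 1.02 = 18911.3 Mb
lecture capture: 2.284 Mbps × 6840 s × 1.02 = 15935.0 Mb
Total: 50580.8 Mb = 6322.6 MB.
At 80 Mbps: 50580.8 / 80 = 632 s ≈ 10.5 minutes.

10.5 minutes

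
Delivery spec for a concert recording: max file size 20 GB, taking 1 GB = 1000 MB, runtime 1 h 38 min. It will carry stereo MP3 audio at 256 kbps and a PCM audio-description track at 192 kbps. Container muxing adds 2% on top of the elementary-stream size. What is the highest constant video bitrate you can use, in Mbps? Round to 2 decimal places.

Budget: 20 GB = 160000.0 Mb.
Stream payload after overhead: 160000.0 / 1.02 = 156862.7 Mb.
1 h 38 min = 98 min = 5880 s
Total bitrate budget: 156862.7 Mb / 5880 s = 26.677 Mbps.
Audio total: 256 + 192 = 448 kbps = 0.448 Mbps.
Video: 26.677 − 0.448 = 26.229 Mbps.

26.23 Mbps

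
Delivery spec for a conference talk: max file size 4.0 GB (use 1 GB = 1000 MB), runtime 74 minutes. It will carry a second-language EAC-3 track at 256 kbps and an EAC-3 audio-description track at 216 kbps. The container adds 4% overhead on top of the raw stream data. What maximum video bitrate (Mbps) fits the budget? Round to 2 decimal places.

6.46 Mbps

Budget: 4.0 GB = 32000.0 Mb.
Stream payload after overhead: 32000.0 / 1.04 = 30769.2 Mb.
74 min = 4440 s
Total bitrate budget: 30769.2 Mb / 4440 s = 6.930 Mbps.
Audio total: 256 + 216 = 472 kbps = 0.472 Mbps.
Video: 6.930 − 0.472 = 6.458 Mbps.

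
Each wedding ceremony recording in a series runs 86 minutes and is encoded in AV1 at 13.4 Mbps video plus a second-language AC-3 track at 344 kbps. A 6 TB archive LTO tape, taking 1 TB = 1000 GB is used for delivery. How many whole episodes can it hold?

676

86 min = 5160 s
Audio: 344 kbps = 0.344 Mbps.
Total bitrate: 13.744 Mbps.
Per item: 13.744 Mbps × 5160 s = 70,919 Mb = 8,865 MB.
Capacity: 6 TB = 48,000,000 Mb; 676.83 items → 676 complete.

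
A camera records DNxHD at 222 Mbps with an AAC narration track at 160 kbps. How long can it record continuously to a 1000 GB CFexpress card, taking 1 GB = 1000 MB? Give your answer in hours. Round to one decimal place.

10.0 hours

Audio: 160 kbps = 0.160 Mbps.
Total bitrate: 222 + 0.160 = 222.160 Mbps.
Capacity: 1000 GB = 8,000,000 Mb.
Recording time: 8,000,000 / 222.160 = 36,010 s ≈ 10.0 hours.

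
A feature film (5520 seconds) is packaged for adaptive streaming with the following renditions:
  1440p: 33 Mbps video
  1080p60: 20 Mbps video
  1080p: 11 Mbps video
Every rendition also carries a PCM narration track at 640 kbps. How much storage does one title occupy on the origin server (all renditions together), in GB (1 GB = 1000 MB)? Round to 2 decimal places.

45.48 GB

Audio: 640 kbps = 0.640 Mbps.
Sum of rendition bitrates: (33+0.640) + (20+0.640) + (11+0.640) = 65.920 Mbps.
× 5520 s = 363,878 Mb = 45,485 MB = 45.48 GB.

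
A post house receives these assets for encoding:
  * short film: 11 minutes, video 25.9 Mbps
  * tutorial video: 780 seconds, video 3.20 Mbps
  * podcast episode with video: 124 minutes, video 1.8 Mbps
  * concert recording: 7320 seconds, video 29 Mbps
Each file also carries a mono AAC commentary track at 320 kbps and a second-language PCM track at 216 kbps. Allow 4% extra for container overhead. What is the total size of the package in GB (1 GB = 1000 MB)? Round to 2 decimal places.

Audio total: 320 + 216 = 536 kbps = 0.536 Mbps.
short film: 26.436 Mbps × 660 s × 1.04 = 18145.7 Mb
tutorial video: 3.736 Mbps × 780 s × 1.04 = 3030.6 Mb
podcast episode with video: 2.336 Mbps × 7440 s × 1.04 = 18075.0 Mb
concert recording: 29.536 Mbps × 7320 s × 1.04 = 224851.7 Mb
Total: 264103.0 Mb = 33012.9 MB.
= 33.01 GB.

33.01 GB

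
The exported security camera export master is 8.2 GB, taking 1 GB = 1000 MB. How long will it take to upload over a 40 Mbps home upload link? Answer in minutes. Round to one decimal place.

27.3 minutes

File: 8.2 GB = 65600.0 Mb.
At 40 Mbps: 65600.0 / 40 = 1640.0 s ≈ 27.3 minutes.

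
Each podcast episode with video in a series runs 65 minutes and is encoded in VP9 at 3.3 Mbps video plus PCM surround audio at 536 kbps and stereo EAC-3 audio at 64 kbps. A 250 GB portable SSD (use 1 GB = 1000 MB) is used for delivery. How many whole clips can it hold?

65 min = 3900 s
Audio total: 536 + 64 = 600 kbps = 0.600 Mbps.
Total bitrate: 3.900 Mbps.
Per item: 3.900 Mbps × 3900 s = 15,210 Mb = 1,901 MB.
Capacity: 250 GB = 2,000,000 Mb; 131.49 items → 131 complete.

131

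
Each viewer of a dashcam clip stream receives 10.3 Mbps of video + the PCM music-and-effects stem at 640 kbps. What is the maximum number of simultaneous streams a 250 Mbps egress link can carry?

22

Audio: 640 kbps = 0.640 Mbps.
Per-viewer media rate: 10.940 Mbps.
250 Mbps = 250.0 Mbps; 250.0 / 10.940 = 22.85 → 22 viewers.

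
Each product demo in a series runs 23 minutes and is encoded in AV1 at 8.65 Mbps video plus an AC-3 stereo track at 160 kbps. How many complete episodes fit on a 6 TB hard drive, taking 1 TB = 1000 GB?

3948

23 min = 1380 s
Audio: 160 kbps = 0.160 Mbps.
Total bitrate: 8.810 Mbps.
Per item: 8.810 Mbps × 1380 s = 12,158 Mb = 1,520 MB.
Capacity: 6 TB = 48,000,000 Mb; 3948.08 items → 3948 complete.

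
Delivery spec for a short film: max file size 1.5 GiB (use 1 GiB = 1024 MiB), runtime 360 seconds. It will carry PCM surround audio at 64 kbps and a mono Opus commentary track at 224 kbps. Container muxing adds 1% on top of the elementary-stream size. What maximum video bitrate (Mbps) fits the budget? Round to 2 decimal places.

35.15 Mbps

Budget: 1.5 GiB = 12884.9 Mb.
Stream payload after overhead: 12884.9 / 1.01 = 12757.3 Mb.
Total bitrate budget: 12757.3 Mb / 360 s = 35.437 Mbps.
Audio total: 64 + 224 = 288 kbps = 0.288 Mbps.
Video: 35.437 − 0.288 = 35.149 Mbps.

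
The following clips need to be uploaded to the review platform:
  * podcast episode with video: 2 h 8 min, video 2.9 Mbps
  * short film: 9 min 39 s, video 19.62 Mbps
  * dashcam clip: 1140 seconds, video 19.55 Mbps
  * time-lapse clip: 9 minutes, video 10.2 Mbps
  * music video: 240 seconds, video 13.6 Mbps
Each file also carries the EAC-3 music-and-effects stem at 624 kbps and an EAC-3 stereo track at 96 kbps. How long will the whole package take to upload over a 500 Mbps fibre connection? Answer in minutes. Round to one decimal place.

2.4 minutes

Audio total: 624 + 96 = 720 kbps = 0.720 Mbps.
podcast episode with video: 3.620 Mbps × 7680 s = 27801.6 Mb
short film: 20.340 Mbps × 579 s = 11776.9 Mb
dashcam clip: 20.270 Mbps × 1140 s = 23107.8 Mb
time-lapse clip: 10.920 Mbps × 540 s = 5896.8 Mb
music video: 14.320 Mbps × 240 s = 3436.8 Mb
Total: 72019.9 Mb = 9002.5 MB.
At 500 Mbps: 72019.9 / 500 = 144 s ≈ 2.4 minutes.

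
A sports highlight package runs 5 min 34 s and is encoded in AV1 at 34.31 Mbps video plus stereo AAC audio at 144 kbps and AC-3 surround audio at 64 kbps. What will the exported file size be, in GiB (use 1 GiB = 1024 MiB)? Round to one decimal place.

1.3 GiB

5 min 34 s = 334 s
Audio total: 144 + 64 = 208 kbps = 0.208 Mbps.
Total bitrate: 34.31 + 0.208 = 34.518 Mbps.
Stream data: 34.518 Mbps × 334 s = 11529.0 Mb.
11,529 Mb = 1,441,126,500 bytes ÷ 1,073,741,824 = 1.342 GiB.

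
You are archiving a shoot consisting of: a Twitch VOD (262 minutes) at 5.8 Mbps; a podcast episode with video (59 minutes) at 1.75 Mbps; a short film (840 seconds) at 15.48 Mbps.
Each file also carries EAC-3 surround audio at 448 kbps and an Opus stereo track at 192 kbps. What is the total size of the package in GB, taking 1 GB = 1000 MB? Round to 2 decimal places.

Audio total: 448 + 192 = 640 kbps = 0.640 Mbps.
Twitch VOD: 6.440 Mbps × 15720 s = 101236.8 Mb
podcast episode with video: 2.390 Mbps × 3540 s = 8460.6 Mb
short film: 16.120 Mbps × 840 s = 13540.8 Mb
Total: 123238.2 Mb = 15404.8 MB.
= 15.40 GB.

15.40 GB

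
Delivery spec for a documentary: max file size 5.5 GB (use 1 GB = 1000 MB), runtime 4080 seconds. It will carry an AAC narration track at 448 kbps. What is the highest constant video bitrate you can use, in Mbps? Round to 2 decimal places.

10.34 Mbps

Budget: 5.5 GB = 44000.0 Mb.
Total bitrate budget: 44000.0 Mb / 4080 s = 10.784 Mbps.
Audio: 448 kbps = 0.448 Mbps.
Video: 10.784 − 0.448 = 10.336 Mbps.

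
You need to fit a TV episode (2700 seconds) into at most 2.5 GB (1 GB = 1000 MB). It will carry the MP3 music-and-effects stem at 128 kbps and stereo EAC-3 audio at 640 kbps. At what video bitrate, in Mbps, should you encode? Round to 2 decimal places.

6.64 Mbps

Budget: 2.5 GB = 20000.0 Mb.
Total bitrate budget: 20000.0 Mb / 2700 s = 7.407 Mbps.
Audio total: 128 + 640 = 768 kbps = 0.768 Mbps.
Video: 7.407 − 0.768 = 6.639 Mbps.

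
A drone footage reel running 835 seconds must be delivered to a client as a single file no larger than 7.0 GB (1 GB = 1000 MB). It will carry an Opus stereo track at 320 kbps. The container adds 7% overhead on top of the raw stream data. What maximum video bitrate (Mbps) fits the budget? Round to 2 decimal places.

Budget: 7.0 GB = 56000.0 Mb.
Stream payload after overhead: 56000.0 / 1.07 = 52336.4 Mb.
Total bitrate budget: 52336.4 Mb / 835 s = 62.678 Mbps.
Audio: 320 kbps = 0.320 Mbps.
Video: 62.678 − 0.320 = 62.358 Mbps.

62.36 Mbps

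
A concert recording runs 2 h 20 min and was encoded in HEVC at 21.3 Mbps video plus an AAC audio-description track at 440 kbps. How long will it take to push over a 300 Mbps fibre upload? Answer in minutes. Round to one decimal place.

2 h 20 min = 140 min = 8400 s
Audio: 440 kbps = 0.440 Mbps.
Total bitrate: 21.740 Mbps.
File: 21.740 Mbps × 8400 s = 182616.0 Mb.
At 300 Mbps: 182616.0 / 300 = 608.7 s ≈ 10.1 minutes.

10.1 minutes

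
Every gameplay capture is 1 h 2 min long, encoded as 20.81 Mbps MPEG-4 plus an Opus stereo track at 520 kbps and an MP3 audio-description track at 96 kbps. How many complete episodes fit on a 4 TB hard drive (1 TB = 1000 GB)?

1 h 2 min = 62 min = 3720 s
Audio total: 520 + 96 = 616 kbps = 0.616 Mbps.
Total bitrate: 21.426 Mbps.
Per item: 21.426 Mbps × 3720 s = 79,705 Mb = 9,963 MB.
Capacity: 4 TB = 32,000,000 Mb; 401.48 items → 401 complete.

401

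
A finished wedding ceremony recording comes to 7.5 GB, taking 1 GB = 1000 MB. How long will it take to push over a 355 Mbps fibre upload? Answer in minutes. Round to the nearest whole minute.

3 minutes

File: 7.5 GB = 60000.0 Mb.
At 355 Mbps: 60000.0 / 355 = 169.0 s ≈ 2.82 minutes.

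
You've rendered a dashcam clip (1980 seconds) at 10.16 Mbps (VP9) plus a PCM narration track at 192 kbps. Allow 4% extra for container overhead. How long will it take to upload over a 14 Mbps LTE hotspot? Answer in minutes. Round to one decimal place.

25.4 minutes

Audio: 192 kbps = 0.192 Mbps.
Total bitrate: 10.352 Mbps.
File: 10.352 Mbps × 1980 s = 20497.0 Mb.
With 4% container overhead: ×1.04. → 21316.8 Mb.
At 14 Mbps: 21316.8 / 14 = 1522.6 s ≈ 25.4 minutes.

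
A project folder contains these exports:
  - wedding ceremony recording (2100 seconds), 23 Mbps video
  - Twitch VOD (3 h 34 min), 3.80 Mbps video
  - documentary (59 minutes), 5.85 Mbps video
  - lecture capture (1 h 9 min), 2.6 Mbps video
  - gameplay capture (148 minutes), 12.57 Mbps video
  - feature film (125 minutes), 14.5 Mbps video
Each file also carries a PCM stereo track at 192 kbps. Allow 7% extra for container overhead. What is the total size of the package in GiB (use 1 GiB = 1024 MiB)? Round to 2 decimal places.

Audio: 192 kbps = 0.192 Mbps.
wedding ceremony recording: 23.192 Mbps × 2100 s × 1.07 = 52112.4 Mb
Twitch VOD: 3.992 Mbps × 12840 s × 1.07 = 54845.3 Mb
documentary: 6.042 Mbps × 3540 s × 1.07 = 22885.9 Mb
lecture capture: 2.792 Mbps × 4140 s × 1.07 = 12368.0 Mb
gameplay capture: 12.762 Mbps × 8880 s × 1.07 = 121259.4 Mb
feature film: 14.692 Mbps × 7500 s × 1.07 = 117903.3 Mb
Total: 381374.3 Mb = 47671.8 MB.
= 44.40 GiB.

44.40 GiB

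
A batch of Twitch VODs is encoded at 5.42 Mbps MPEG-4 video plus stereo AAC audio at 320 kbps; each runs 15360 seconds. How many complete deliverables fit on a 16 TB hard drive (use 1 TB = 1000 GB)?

Audio: 320 kbps = 0.320 Mbps.
Total bitrate: 5.740 Mbps.
Per item: 5.740 Mbps × 15360 s = 88,166 Mb = 11,021 MB.
Capacity: 16 TB = 128,000,000 Mb; 1451.80 items → 1451 complete.

1451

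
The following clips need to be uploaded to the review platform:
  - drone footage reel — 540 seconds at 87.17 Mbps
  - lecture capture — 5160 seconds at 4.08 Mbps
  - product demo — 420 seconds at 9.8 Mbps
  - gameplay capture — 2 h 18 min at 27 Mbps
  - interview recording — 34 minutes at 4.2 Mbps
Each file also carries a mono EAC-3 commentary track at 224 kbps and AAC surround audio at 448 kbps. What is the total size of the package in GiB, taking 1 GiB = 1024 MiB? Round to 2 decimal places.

36.72 GiB

Audio total: 224 + 448 = 672 kbps = 0.672 Mbps.
drone footage reel: 87.842 Mbps × 540 s = 47434.7 Mb
lecture capture: 4.752 Mbps × 5160 s = 24520.3 Mb
product demo: 10.472 Mbps × 420 s = 4398.2 Mb
gameplay capture: 27.672 Mbps × 8280 s = 229124.2 Mb
interview recording: 4.872 Mbps × 2040 s = 9938.9 Mb
Total: 315416.3 Mb = 39427.0 MB.
= 36.72 GiB.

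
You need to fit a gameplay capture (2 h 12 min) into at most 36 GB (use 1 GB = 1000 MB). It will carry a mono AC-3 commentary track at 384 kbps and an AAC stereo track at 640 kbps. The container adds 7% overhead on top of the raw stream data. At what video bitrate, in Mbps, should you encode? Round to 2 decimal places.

Budget: 36 GB = 288000.0 Mb.
Stream payload after overhead: 288000.0 / 1.07 = 269158.9 Mb.
2 h 12 min = 132 min = 7920 s
Total bitrate budget: 269158.9 Mb / 7920 s = 33.985 Mbps.
Audio total: 384 + 640 = 1024 kbps = 1.024 Mbps.
Video: 33.985 − 1.024 = 32.961 Mbps.

32.96 Mbps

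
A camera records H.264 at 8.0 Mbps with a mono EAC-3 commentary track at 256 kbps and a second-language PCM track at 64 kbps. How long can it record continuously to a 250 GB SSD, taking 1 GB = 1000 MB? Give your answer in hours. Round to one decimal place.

66.8 hours

Audio total: 256 + 64 = 320 kbps = 0.320 Mbps.
Total bitrate: 8.0 + 0.320 = 8.320 Mbps.
Capacity: 250 GB = 2,000,000 Mb.
Recording time: 2,000,000 / 8.320 = 240,385 s ≈ 66.8 hours.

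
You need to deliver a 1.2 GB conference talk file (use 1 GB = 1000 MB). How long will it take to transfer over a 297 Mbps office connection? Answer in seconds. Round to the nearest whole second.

File: 1.2 GB = 9600.0 Mb.
At 297 Mbps: 9600.0 / 297 = 32.3 s ≈ 32.3 seconds.

32 seconds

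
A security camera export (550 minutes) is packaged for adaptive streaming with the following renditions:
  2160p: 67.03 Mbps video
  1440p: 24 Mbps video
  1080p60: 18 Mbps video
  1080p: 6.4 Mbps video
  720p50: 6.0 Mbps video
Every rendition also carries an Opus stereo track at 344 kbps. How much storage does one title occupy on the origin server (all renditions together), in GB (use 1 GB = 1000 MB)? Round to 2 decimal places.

550 min = 33000 s
Audio: 344 kbps = 0.344 Mbps.
Sum of rendition bitrates: (67.03+0.344) + (24+0.344) + (18+0.344) + (6.4+0.344) + (6.0+0.344) = 123.150 Mbps.
× 33000 s = 4,063,950 Mb = 507,994 MB = 508.0 GB.

507.99 GB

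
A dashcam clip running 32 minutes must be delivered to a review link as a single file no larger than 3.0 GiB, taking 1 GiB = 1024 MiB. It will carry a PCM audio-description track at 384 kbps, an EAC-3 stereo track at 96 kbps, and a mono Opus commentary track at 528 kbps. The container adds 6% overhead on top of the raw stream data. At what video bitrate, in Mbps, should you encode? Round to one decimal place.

11.7 Mbps

Budget: 3.0 GiB = 25769.8 Mb.
Stream payload after overhead: 25769.8 / 1.06 = 24311.1 Mb.
32 min = 1920 s
Total bitrate budget: 24311.1 Mb / 1920 s = 12.662 Mbps.
Audio total: 384 + 96 + 528 = 1008 kbps = 1.008 Mbps.
Video: 12.662 − 1.008 = 11.654 Mbps.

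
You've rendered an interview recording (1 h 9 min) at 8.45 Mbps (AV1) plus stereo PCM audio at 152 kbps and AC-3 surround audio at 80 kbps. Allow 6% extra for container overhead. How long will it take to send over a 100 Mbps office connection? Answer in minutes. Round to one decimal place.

1 h 9 min = 69 min = 4140 s
Audio total: 152 + 80 = 232 kbps = 0.232 Mbps.
Total bitrate: 8.682 Mbps.
File: 8.682 Mbps × 4140 s = 35943.5 Mb.
With 6% container overhead: ×1.06. → 38100.1 Mb.
At 100 Mbps: 38100.1 / 100 = 381.0 s ≈ 6.35 minutes.

6.4 minutes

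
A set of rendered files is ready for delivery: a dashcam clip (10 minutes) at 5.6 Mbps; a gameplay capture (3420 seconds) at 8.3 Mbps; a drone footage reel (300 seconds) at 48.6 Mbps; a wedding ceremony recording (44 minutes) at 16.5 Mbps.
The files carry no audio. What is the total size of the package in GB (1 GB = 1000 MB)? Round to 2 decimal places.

dashcam clip: 5.600 Mbps × 600 s = 3360.0 Mb
gameplay capture: 8.300 Mbps × 3420 s = 28386.0 Mb
drone footage reel: 48.600 Mbps × 300 s = 14580.0 Mb
wedding ceremony recording: 16.500 Mbps × 2640 s = 43560.0 Mb
Total: 89886.0 Mb = 11235.8 MB.
= 11.24 GB.

11.24 GB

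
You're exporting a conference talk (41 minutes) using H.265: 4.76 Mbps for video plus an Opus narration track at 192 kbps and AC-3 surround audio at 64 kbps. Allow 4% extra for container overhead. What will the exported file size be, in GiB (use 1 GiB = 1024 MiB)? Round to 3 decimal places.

41 min = 2460 s
Audio total: 192 + 64 = 256 kbps = 0.256 Mbps.
Total bitrate: 4.76 + 0.256 = 5.016 Mbps.
Stream data: 5.016 Mbps × 2460 s = 12339.4 Mb.
With 4% container overhead: ×1.04.
12,833 Mb = 1,604,116,800 bytes ÷ 1,073,741,824 = 1.494 GiB.

1.494 GiB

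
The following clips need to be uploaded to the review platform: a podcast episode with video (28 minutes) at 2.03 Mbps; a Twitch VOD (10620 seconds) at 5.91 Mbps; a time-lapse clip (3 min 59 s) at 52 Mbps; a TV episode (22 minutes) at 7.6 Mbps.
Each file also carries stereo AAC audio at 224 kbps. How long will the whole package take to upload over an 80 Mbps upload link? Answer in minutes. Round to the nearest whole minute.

Audio: 224 kbps = 0.224 Mbps.
podcast episode with video: 2.254 Mbps × 1680 s = 3786.7 Mb
Twitch VOD: 6.134 Mbps × 10620 s = 65143.1 Mb
time-lapse clip: 52.224 Mbps × 239 s = 12481.5 Mb
TV episode: 7.824 Mbps × 1320 s = 10327.7 Mb
Total: 91739.0 Mb = 11467.4 MB.
At 80 Mbps: 91739.0 / 80 = 1147 s ≈ 19.1 minutes.

19 minutes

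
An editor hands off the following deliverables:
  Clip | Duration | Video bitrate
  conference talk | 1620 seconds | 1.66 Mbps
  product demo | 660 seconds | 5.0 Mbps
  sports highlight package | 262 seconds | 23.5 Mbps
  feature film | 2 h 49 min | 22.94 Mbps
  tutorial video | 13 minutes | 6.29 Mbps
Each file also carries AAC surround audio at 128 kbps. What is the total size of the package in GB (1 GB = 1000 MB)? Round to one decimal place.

31.4 GB

Audio: 128 kbps = 0.128 Mbps.
conference talk: 1.788 Mbps × 1620 s = 2896.6 Mb
product demo: 5.128 Mbps × 660 s = 3384.5 Mb
sports highlight package: 23.628 Mbps × 262 s = 6190.5 Mb
feature film: 23.068 Mbps × 10140 s = 233909.5 Mb
tutorial video: 6.418 Mbps × 780 s = 5006.0 Mb
Total: 251387.1 Mb = 31423.4 MB.
= 31.42 GB.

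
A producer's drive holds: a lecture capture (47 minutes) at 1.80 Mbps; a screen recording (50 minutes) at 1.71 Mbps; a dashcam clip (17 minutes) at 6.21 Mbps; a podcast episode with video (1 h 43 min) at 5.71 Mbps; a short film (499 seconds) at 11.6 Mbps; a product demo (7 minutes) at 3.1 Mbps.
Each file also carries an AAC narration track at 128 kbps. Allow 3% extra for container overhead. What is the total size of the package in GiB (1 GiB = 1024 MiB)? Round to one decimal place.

Audio: 128 kbps = 0.128 Mbps.
lecture capture: 1.928 Mbps × 2820 s × 1.03 = 5600.1 Mb
screen recording: 1.838 Mbps × 3000 s × 1.03 = 5679.4 Mb
dashcam clip: 6.338 Mbps × 1020 s × 1.03 = 6658.7 Mb
podcast episode with video: 5.838 Mbps × 6180 s × 1.03 = 37161.2 Mb
short film: 11.728 Mbps × 499 s × 1.03 = 6027.8 Mb
product demo: 3.228 Mbps × 420 s × 1.03 = 1396.4 Mb
Total: 62523.7 Mb = 7815.5 MB.
= 7.279 GiB.

7.3 GiB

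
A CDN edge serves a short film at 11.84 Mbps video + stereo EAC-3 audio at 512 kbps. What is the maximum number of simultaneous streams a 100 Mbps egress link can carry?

Audio: 512 kbps = 0.512 Mbps.
Per-viewer media rate: 12.352 Mbps.
100 Mbps = 100.0 Mbps; 100.0 / 12.352 = 8.10 → 8 viewers.

8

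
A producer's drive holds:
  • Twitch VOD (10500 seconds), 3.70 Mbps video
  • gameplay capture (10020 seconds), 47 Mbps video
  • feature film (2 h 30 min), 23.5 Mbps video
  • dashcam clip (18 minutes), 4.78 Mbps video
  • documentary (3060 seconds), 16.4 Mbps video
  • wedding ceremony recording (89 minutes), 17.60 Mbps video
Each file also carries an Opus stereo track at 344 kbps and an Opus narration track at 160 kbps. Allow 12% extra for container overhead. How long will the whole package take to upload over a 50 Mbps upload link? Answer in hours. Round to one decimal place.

5.5 hours

Audio total: 344 + 160 = 504 kbps = 0.504 Mbps.
Twitch VOD: 4.204 Mbps × 10500 s × 1.12 = 49439.0 Mb
gameplay capture: 47.504 Mbps × 10020 s × 1.12 = 533108.9 Mb
feature film: 24.004 Mbps × 9000 s × 1.12 = 241960.3 Mb
dashcam clip: 5.284 Mbps × 1080 s × 1.12 = 6391.5 Mb
documentary: 16.904 Mbps × 3060 s × 1.12 = 57933.4 Mb
wedding ceremony recording: 18.104 Mbps × 5340 s × 1.12 = 108276.4 Mb
Total: 997109.6 Mb = 124638.7 MB.
At 50 Mbps: 997109.6 / 50 = 19942 s ≈ 5.54 hours.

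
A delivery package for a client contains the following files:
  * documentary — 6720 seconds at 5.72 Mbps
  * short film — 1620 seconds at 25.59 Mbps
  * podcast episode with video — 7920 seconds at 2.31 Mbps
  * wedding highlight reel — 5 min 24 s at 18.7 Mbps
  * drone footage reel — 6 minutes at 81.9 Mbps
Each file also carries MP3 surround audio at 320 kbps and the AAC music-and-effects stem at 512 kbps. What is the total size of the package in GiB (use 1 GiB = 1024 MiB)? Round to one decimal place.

17.2 GiB

Audio total: 320 + 512 = 832 kbps = 0.832 Mbps.
documentary: 6.552 Mbps × 6720 s = 44029.4 Mb
short film: 26.422 Mbps × 1620 s = 42803.6 Mb
podcast episode with video: 3.142 Mbps × 7920 s = 24884.6 Mb
wedding highlight reel: 19.532 Mbps × 324 s = 6328.4 Mb
drone footage reel: 82.732 Mbps × 360 s = 29783.5 Mb
Total: 147829.6 Mb = 18478.7 MB.
= 17.21 GiB.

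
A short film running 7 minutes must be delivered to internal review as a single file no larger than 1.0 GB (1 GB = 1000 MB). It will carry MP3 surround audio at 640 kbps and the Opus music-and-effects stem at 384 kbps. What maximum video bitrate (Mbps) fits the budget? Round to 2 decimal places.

18.02 Mbps

Budget: 1.0 GB = 8000.0 Mb.
7 min = 420 s
Total bitrate budget: 8000.0 Mb / 420 s = 19.048 Mbps.
Audio total: 640 + 384 = 1024 kbps = 1.024 Mbps.
Video: 19.048 − 1.024 = 18.024 Mbps.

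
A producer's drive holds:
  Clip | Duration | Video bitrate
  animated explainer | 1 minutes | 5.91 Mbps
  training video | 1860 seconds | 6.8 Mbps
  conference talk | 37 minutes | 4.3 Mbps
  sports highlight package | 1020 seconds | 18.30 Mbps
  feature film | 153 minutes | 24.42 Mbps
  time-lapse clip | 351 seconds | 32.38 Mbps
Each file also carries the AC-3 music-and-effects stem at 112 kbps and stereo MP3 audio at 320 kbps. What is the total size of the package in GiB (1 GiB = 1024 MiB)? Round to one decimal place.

33.0 GiB

Audio total: 112 + 320 = 432 kbps = 0.432 Mbps.
animated explainer: 6.342 Mbps × 60 s = 380.5 Mb
training video: 7.232 Mbps × 1860 s = 13451.5 Mb
conference talk: 4.732 Mbps × 2220 s = 10505.0 Mb
sports highlight package: 18.732 Mbps × 1020 s = 19106.6 Mb
feature film: 24.852 Mbps × 9180 s = 228141.4 Mb
time-lapse clip: 32.812 Mbps × 351 s = 11517.0 Mb
Total: 283102.1 Mb = 35387.8 MB.
= 32.96 GiB.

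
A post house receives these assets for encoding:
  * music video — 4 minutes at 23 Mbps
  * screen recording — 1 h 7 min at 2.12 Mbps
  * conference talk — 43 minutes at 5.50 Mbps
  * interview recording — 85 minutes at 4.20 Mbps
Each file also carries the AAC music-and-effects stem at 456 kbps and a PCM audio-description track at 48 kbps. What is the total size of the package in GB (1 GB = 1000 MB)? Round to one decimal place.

7.0 GB

Audio total: 456 + 48 = 504 kbps = 0.504 Mbps.
music video: 23.504 Mbps × 240 s = 5641.0 Mb
screen recording: 2.624 Mbps × 4020 s = 10548.5 Mb
conference talk: 6.004 Mbps × 2580 s = 15490.3 Mb
interview recording: 4.704 Mbps × 5100 s = 23990.4 Mb
Total: 55670.2 Mb = 6958.8 MB.
= 6.959 GB.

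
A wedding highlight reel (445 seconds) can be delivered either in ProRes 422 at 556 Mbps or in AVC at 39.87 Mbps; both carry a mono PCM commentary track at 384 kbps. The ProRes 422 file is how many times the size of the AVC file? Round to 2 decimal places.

13.82

Audio: 384 kbps = 0.384 Mbps.
ProRes 422: 556.384 Mbps × 445 s = 247590.9 Mb = 28.823 GiB.
AVC: 40.254 Mbps × 445 s = 17913.0 Mb = 2.085 GiB.
Ratio: 28.823 / 2.085 = 13.822.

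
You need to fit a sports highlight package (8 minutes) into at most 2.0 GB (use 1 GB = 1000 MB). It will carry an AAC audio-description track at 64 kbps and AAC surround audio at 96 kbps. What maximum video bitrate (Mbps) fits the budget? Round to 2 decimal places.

33.17 Mbps

Budget: 2.0 GB = 16000.0 Mb.
8 min = 480 s
Total bitrate budget: 16000.0 Mb / 480 s = 33.333 Mbps.
Audio total: 64 + 96 = 160 kbps = 0.160 Mbps.
Video: 33.333 − 0.160 = 33.173 Mbps.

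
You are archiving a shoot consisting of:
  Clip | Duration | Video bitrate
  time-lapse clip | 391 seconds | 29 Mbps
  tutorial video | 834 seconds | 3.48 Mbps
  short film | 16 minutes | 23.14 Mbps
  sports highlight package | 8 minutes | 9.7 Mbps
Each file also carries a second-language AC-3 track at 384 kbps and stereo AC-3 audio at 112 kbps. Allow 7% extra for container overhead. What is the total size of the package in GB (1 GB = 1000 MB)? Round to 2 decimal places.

5.68 GB

Audio total: 384 + 112 = 496 kbps = 0.496 Mbps.
time-lapse clip: 29.496 Mbps × 391 s × 1.07 = 12340.2 Mb
tutorial video: 3.976 Mbps × 834 s × 1.07 = 3548.1 Mb
short film: 23.636 Mbps × 960 s × 1.07 = 24278.9 Mb
sports highlight package: 10.196 Mbps × 480 s × 1.07 = 5236.7 Mb
Total: 45403.9 Mb = 5675.5 MB.
= 5.675 GB.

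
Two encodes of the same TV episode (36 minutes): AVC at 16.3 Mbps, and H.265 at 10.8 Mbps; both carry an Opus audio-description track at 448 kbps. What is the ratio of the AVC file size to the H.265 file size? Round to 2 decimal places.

1.49

36 min = 2160 s
Audio: 448 kbps = 0.448 Mbps.
AVC: 16.748 Mbps × 2160 s = 36175.7 Mb = 4.211 GiB.
H.265: 11.248 Mbps × 2160 s = 24295.7 Mb = 2.828 GiB.
Ratio: 4.211 / 2.828 = 1.489.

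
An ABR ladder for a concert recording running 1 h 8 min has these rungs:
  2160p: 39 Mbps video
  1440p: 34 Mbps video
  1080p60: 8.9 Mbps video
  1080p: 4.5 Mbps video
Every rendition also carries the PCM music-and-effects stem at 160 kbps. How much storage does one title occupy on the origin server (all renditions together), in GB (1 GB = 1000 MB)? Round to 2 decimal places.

1 h 8 min = 68 min = 4080 s
Audio: 160 kbps = 0.160 Mbps.
Sum of rendition bitrates: (39+0.160) + (34+0.160) + (8.9+0.160) + (4.5+0.160) = 87.040 Mbps.
× 4080 s = 355,123 Mb = 44,390 MB = 44.39 GB.

44.39 GB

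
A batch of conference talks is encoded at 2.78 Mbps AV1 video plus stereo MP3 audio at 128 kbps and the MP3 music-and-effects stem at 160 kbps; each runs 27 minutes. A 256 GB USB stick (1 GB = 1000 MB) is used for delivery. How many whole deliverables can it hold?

27 min = 1620 s
Audio total: 128 + 160 = 288 kbps = 0.288 Mbps.
Total bitrate: 3.068 Mbps.
Per item: 3.068 Mbps × 1620 s = 4,970 Mb = 621.3 MB.
Capacity: 256 GB = 2,048,000 Mb; 412.06 items → 412 complete.

412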